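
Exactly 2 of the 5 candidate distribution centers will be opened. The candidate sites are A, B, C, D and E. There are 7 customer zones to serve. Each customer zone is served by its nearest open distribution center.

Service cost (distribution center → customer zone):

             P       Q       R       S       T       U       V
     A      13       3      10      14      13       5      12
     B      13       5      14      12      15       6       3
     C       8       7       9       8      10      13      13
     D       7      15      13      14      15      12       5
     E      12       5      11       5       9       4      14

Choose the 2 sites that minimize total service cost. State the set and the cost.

With exactly 2 open, each customer zone uses its cheapest among the chosen.
{D, E}: P→D 7, Q→E 5, R→E 11, S→E 5, T→E 9, U→E 4, V→D 5. Service cost 46.
{B, C}: service cost 49
{B, E}: service cost 49
Among all 10 size-2 choices, {D, E} is lowest.

Choose D and E; total service cost 46.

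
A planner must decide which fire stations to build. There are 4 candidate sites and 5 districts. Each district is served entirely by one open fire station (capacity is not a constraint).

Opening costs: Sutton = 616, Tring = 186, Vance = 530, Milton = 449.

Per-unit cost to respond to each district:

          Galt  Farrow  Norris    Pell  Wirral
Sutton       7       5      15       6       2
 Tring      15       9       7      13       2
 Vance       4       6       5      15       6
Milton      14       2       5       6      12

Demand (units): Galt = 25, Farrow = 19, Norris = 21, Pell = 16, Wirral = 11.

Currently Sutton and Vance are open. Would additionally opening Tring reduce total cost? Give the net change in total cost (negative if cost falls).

No — net change +186 (cost rises by 186).

Current service cost with {Sutton, Vance}: 418.
Adding Tring: each district re-picks its cheapest; new service cost 418, saving 0.
Extra fixed cost: 186. Net change = 186 − 0 = 186.
(Totals: 1564 → 1750.)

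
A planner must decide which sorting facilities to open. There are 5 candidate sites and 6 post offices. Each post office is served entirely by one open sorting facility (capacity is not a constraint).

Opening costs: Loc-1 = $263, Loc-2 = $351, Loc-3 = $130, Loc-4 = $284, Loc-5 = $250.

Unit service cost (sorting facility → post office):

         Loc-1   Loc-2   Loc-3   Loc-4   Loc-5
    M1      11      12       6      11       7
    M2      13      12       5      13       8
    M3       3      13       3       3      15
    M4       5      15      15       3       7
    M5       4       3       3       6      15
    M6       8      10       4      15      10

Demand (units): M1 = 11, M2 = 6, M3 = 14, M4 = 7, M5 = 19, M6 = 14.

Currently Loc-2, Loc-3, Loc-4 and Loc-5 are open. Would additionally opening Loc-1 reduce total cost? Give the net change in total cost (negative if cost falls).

No — net change +263 (cost rises by 263).

Current service cost with {Loc-2, Loc-3, Loc-4, Loc-5}: 272.
Adding Loc-1: each post office re-picks its cheapest; new service cost 272, saving 0.
Extra fixed cost: 263. Net change = 263 − 0 = 263.
(Totals: 1287 → 1550.)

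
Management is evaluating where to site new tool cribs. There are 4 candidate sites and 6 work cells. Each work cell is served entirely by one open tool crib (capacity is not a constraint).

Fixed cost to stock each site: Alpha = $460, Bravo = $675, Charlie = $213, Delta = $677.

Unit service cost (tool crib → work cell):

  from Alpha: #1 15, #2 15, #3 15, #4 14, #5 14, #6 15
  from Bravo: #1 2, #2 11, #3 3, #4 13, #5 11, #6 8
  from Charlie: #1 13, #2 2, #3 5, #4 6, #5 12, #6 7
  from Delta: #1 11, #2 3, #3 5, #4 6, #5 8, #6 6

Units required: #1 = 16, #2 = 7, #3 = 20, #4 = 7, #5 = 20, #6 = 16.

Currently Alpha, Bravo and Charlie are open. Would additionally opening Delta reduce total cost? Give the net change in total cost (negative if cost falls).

Current service cost with {Alpha, Bravo, Charlie}: 480.
Adding Delta: each work cell re-picks its cheapest; new service cost 404, saving 76.
Extra fixed cost: 677. Net change = 677 − 76 = 601.
(Totals: 1828 → 2429.)

No — net change +601 (cost rises by 601).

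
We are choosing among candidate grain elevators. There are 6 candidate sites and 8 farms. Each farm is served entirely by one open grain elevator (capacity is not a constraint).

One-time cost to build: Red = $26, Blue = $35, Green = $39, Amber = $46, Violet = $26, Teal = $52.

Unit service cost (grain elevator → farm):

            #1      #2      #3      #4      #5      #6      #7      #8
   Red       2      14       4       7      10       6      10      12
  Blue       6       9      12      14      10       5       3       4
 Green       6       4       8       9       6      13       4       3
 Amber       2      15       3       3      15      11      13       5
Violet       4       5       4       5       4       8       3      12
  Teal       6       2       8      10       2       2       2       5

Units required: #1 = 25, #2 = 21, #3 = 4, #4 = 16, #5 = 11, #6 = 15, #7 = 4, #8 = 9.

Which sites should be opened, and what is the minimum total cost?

For any fixed open set, each farm goes to its cheapest open site; total = fixed + service.
{Amber, Teal}: #1→Amber 2·25=50, #2→Teal 2·21=42, #3→Amber 3·4=12, #4→Amber 3·16=48, #5→Teal 2·11=22, #6→Teal 2·15=30, #7→Teal 2·4=8, #8→Amber 5·9=45. Service 257; fixed 98; total 355.
{Green, Amber, Teal}: service 239 + fixed 137 = 376
{Red, Amber, Teal}: #1→Red 2·25=50, #2→Teal 2·21=42, #3→Amber 3·4=12, #4→Amber 3·16=48, #5→Teal 2·11=22, #6→Teal 2·15=30, #7→Teal 2·4=8, #8→Amber 5·9=45. Service 257; fixed 124; total 381.
{Red, Blue, Green, Amber, Violet, Teal}: #1→Red 2·25=50, #2→Teal 2·21=42, #3→Amber 3·4=12, #4→Amber 3·16=48, #5→Teal 2·11=22, #6→Teal 2·15=30, #7→Teal 2·4=8, #8→Green 3·9=27. Service 239; fixed 224; total 463.
No other subset beats 355.

Open Amber and Teal; minimum total cost 355.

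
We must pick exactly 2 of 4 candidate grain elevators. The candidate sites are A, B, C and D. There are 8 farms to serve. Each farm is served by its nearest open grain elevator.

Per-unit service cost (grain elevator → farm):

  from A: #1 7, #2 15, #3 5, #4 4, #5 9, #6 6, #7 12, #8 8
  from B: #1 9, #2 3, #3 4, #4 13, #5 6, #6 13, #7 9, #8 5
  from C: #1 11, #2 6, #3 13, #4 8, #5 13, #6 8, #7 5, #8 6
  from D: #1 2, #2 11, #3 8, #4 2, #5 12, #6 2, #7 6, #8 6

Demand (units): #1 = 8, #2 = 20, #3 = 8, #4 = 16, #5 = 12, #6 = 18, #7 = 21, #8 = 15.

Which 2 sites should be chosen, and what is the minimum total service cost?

With exactly 2 open, each farm uses its cheapest among the chosen.
{B, D}: #1→D 2·8=16, #2→B 3·20=60, #3→B 4·8=32, #4→D 2·16=32, #5→B 6·12=72, #6→D 2·18=36, #7→D 6·21=126, #8→B 5·15=75. Service cost 449.
{C, D}: service cost 607
{A, B}: service cost 656
Among all 6 size-2 choices, {B, D} is lowest.

Choose B and D; total service cost 449.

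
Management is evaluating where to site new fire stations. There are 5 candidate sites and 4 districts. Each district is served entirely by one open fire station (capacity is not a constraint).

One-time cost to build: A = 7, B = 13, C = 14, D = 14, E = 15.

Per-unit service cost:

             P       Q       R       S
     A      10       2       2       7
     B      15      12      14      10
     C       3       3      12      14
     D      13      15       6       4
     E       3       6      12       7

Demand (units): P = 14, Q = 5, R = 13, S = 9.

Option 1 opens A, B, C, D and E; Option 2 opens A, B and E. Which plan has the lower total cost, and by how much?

Option 1: {A, B, C, D, E}: P→C 3·14=42, Q→A 2·5=10, R→A 2·13=26, S→D 4·9=36. Service 114; fixed 63; total 177.
Option 2: {A, B, E}: P→E 3·14=42, Q→A 2·5=10, R→A 2·13=26, S→A 7·9=63. Service 141; fixed 35; total 176.
Difference: |177 − 176| = 1.

Option 2 is cheaper by 1.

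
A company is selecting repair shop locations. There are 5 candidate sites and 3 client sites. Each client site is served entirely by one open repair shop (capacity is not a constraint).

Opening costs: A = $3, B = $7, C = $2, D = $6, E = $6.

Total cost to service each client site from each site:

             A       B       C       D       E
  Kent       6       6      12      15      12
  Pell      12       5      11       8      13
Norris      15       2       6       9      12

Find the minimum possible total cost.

For any fixed open set, each client site goes to its cheapest open site; total = fixed + service.
{B}: Kent→B 6, Pell→B 5, Norris→B 2. Service 13; fixed 7; total 20.
{B, C}: service 13 + fixed 9 = 22
{A, B}: Kent→A 6, Pell→B 5, Norris→B 2. Service 13; fixed 10; total 23.
{A, B, C, D, E}: service 13 + fixed 24 = 37
No other subset beats 20.

Minimum total cost: 20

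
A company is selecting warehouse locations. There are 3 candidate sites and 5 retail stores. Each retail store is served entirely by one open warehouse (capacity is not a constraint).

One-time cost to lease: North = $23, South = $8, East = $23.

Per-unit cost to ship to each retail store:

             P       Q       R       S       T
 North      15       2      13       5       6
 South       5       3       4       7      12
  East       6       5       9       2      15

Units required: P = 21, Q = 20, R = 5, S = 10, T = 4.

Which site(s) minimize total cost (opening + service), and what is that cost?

For any fixed open set, each retail store goes to its cheapest open site; total = fixed + service.
{North, South, East}: P→South 5·21=105, Q→North 2·20=40, R→South 4·5=20, S→East 2·10=20, T→North 6·4=24. Service 209; fixed 54; total 263.
{North, South}: P→South 5·21=105, Q→North 2·20=40, R→South 4·5=20, S→North 5·10=50, T→North 6·4=24. Service 239; fixed 31; total 270.
{South, East}: P→South 5·21=105, Q→South 3·20=60, R→South 4·5=20, S→East 2·10=20, T→South 12·4=48. Service 253; fixed 31; total 284.
{South}: service 303 + fixed 8 = 311
No other subset beats 263.

Open North, South and East; minimum total cost 263.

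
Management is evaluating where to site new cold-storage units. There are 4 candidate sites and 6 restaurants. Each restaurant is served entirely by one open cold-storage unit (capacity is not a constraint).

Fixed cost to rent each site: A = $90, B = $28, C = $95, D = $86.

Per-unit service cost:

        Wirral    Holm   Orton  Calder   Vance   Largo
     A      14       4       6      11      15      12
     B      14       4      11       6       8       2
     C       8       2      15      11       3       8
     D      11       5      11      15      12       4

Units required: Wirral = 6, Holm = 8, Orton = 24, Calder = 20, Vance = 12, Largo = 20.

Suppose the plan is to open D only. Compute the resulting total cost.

Each restaurant is assigned to its cheapest site among the open ones.
{D}: Wirral→D 11·6=66, Holm→D 5·8=40, Orton→D 11·24=264, Calder→D 15·20=300, Vance→D 12·12=144, Largo→D 4·20=80. Service 894; fixed 86; total 980.

Total cost: 980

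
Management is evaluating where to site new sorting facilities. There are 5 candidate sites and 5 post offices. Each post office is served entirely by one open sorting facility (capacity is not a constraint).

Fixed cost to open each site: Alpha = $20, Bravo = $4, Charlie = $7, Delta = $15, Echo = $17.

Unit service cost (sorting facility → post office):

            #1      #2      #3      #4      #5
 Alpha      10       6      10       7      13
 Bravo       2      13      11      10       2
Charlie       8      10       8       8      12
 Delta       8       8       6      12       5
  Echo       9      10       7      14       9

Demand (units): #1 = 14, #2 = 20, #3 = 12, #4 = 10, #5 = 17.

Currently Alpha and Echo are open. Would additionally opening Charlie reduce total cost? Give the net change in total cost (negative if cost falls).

Yes — net change −7 (cost falls by 7).

Current service cost with {Alpha, Echo}: 553.
Adding Charlie: each post office re-picks its cheapest; new service cost 539, saving 14.
Extra fixed cost: 7. Net change = 7 − 14 = -7.
(Totals: 590 → 583.)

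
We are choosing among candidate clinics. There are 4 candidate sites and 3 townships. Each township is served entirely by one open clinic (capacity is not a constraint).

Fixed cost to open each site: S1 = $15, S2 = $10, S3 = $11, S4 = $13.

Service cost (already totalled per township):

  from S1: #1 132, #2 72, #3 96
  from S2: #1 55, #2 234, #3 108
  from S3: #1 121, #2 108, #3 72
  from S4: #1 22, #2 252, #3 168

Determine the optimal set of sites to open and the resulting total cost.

For any fixed open set, each township goes to its cheapest open site; total = fixed + service.
{S1, S3, S4}: #1→S4 22, #2→S1 72, #3→S3 72. Service 166; fixed 39; total 205.
{S1, S2, S3, S4}: #1→S4 22, #2→S1 72, #3→S3 72. Service 166; fixed 49; total 215.
{S1, S4}: service 190 + fixed 28 = 218
{S2}: #1→S2 55, #2→S2 234, #3→S2 108. Service 397; fixed 10; total 407.
(All 15 nonempty subsets were checked; S1, S3 and S4 is lowest.)

Open S1, S3 and S4; minimum total cost 205.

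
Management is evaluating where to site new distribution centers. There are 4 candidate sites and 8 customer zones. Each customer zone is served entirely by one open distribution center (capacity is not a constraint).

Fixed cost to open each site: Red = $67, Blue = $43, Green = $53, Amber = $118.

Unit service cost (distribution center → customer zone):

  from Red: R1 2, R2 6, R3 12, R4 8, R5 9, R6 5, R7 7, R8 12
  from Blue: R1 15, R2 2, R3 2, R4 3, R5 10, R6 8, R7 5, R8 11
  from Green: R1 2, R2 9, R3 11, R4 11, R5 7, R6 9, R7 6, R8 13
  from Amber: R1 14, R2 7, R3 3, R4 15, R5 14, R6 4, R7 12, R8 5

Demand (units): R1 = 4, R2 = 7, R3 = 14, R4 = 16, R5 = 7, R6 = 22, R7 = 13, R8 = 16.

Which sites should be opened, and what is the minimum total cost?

For any fixed open set, each customer zone goes to its cheapest open site; total = fixed + service.
{Blue, Green, Amber}: R1→Green 2·4=8, R2→Blue 2·7=14, R3→Blue 2·14=28, R4→Blue 3·16=48, R5→Green 7·7=49, R6→Amber 4·22=88, R7→Blue 5·13=65, R8→Amber 5·16=80. Service 380; fixed 214; total 594.
{Blue, Amber}: service 449 + fixed 161 = 610
{Red, Blue}: R1→Red 2·4=8, R2→Blue 2·7=14, R3→Blue 2·14=28, R4→Blue 3·16=48, R5→Red 9·7=63, R6→Red 5·22=110, R7→Blue 5·13=65, R8→Blue 11·16=176. Service 512; fixed 110; total 622.
{Red, Blue, Green, Amber}: R1→Red 2·4=8, R2→Blue 2·7=14, R3→Blue 2·14=28, R4→Blue 3·16=48, R5→Green 7·7=49, R6→Amber 4·22=88, R7→Blue 5·13=65, R8→Amber 5·16=80. Service 380; fixed 281; total 661.
No other subset beats 594.

Open Blue, Green and Amber; minimum total cost 594.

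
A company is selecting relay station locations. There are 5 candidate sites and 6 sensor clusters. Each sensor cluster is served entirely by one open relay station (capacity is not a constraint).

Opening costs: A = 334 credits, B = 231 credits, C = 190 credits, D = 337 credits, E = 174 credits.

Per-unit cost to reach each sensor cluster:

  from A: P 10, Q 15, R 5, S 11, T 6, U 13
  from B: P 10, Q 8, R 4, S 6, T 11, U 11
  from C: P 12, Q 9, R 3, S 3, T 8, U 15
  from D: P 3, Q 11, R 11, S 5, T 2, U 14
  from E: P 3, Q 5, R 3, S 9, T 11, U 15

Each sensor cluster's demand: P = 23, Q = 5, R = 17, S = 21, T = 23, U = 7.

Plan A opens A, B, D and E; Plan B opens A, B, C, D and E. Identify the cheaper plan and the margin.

Plan A is cheaper by 148.

Plan A: {A, B, D, E}: P→D 3·23=69, Q→E 5·5=25, R→E 3·17=51, S→D 5·21=105, T→D 2·23=46, U→B 11·7=77. Service 373; fixed 1076; total 1449.
Plan B: {A, B, C, D, E}: P→D 3·23=69, Q→E 5·5=25, R→C 3·17=51, S→C 3·21=63, T→D 2·23=46, U→B 11·7=77. Service 331; fixed 1266; total 1597.
Difference: |1449 − 1597| = 148.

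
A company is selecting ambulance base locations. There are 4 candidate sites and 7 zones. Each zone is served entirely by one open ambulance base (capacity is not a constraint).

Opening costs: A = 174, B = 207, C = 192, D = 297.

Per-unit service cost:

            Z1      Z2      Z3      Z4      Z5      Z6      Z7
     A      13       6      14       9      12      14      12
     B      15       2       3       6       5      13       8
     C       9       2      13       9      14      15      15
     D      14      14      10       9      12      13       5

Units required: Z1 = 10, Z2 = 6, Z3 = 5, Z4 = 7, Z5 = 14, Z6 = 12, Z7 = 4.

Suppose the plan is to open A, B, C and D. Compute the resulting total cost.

Total cost: 1275

Each zone is assigned to its cheapest site among the open ones.
{A, B, C, D}: Z1→C 9·10=90, Z2→B 2·6=12, Z3→B 3·5=15, Z4→B 6·7=42, Z5→B 5·14=70, Z6→B 13·12=156, Z7→D 5·4=20. Service 405; fixed 870; total 1275.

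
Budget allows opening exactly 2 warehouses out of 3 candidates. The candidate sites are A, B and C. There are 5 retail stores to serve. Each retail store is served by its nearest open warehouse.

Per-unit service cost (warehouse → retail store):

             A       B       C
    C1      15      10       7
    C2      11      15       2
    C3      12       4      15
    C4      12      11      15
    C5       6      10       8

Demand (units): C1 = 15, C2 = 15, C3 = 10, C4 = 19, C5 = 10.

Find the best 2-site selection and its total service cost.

With exactly 2 open, each retail store uses its cheapest among the chosen.
{B, C}: C1→C 7·15=105, C2→C 2·15=30, C3→B 4·10=40, C4→B 11·19=209, C5→C 8·10=80. Service cost 464.
{A, C}: service cost 543
{A, B}: service cost 624
Among all 3 size-2 choices, {B, C} is lowest.

Choose B and C; total service cost 464.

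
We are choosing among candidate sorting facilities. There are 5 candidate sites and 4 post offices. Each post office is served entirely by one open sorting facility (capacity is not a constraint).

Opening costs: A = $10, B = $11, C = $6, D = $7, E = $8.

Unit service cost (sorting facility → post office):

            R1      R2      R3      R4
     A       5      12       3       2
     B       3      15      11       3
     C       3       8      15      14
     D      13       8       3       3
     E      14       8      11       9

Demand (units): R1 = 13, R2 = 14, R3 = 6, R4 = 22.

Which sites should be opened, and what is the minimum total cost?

For any fixed open set, each post office goes to its cheapest open site; total = fixed + service.
{A, C}: R1→C 3·13=39, R2→C 8·14=112, R3→A 3·6=18, R4→A 2·22=44. Service 213; fixed 16; total 229.
{A, C, D}: service 213 + fixed 23 = 236
{A, C, E}: service 213 + fixed 24 = 237
{A, B, C, D, E}: R1→B 3·13=39, R2→C 8·14=112, R3→A 3·6=18, R4→A 2·22=44. Service 213; fixed 42; total 255.
No other subset beats 229.

Open A and C; minimum total cost 229.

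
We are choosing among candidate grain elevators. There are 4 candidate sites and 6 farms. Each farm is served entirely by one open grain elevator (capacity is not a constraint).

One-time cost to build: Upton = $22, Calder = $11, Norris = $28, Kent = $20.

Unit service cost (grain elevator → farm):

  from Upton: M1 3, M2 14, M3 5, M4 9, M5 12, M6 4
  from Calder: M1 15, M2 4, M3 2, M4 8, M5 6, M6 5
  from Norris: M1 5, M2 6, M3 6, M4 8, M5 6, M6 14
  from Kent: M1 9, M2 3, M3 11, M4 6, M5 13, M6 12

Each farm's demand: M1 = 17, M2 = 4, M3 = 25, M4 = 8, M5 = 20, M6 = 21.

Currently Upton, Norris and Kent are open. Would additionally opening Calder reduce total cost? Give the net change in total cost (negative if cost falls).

Yes — net change −64 (cost falls by 64).

Current service cost with {Upton, Norris, Kent}: 440.
Adding Calder: each farm re-picks its cheapest; new service cost 365, saving 75.
Extra fixed cost: 11. Net change = 11 − 75 = -64.
(Totals: 510 → 446.)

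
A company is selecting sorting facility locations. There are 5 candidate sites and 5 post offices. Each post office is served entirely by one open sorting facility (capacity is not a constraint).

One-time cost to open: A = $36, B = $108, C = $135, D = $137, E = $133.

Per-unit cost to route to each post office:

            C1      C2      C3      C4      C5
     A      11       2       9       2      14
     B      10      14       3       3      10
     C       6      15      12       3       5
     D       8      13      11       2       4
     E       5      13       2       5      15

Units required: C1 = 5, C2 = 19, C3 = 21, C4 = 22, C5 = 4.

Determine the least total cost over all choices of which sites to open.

For any fixed open set, each post office goes to its cheapest open site; total = fixed + service.
{A, E}: C1→E 5·5=25, C2→A 2·19=38, C3→E 2·21=42, C4→A 2·22=44, C5→A 14·4=56. Service 205; fixed 169; total 374.
{A, B}: service 235 + fixed 144 = 379
{A}: service 382 + fixed 36 = 418
{A, B, C, D, E}: service 165 + fixed 549 = 714
No other subset beats 374.

Minimum total cost: 374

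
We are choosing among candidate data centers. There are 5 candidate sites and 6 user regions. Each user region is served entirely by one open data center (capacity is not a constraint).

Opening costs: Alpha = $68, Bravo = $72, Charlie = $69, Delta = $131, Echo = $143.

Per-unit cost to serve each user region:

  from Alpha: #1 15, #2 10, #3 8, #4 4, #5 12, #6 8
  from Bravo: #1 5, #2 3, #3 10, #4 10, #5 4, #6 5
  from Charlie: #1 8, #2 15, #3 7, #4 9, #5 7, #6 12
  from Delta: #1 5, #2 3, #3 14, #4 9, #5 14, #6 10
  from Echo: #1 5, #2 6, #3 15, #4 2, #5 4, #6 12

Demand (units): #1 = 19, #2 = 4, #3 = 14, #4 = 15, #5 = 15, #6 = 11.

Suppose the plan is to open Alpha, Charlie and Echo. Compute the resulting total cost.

Each user region is assigned to its cheapest site among the open ones.
{Alpha, Charlie, Echo}: #1→Echo 5·19=95, #2→Echo 6·4=24, #3→Charlie 7·14=98, #4→Echo 2·15=30, #5→Echo 4·15=60, #6→Alpha 8·11=88. Service 395; fixed 280; total 675.

Total cost: 675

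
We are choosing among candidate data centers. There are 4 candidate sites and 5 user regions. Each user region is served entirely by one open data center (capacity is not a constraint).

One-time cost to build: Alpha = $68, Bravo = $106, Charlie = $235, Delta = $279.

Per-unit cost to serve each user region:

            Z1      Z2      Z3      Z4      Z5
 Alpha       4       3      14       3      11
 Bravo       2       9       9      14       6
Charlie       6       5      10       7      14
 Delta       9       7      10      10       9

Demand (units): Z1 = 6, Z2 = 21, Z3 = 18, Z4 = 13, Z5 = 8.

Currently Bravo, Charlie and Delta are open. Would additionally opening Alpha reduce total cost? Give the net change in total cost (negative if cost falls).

Current service cost with {Bravo, Charlie, Delta}: 418.
Adding Alpha: each user region re-picks its cheapest; new service cost 324, saving 94.
Extra fixed cost: 68. Net change = 68 − 94 = -26.
(Totals: 1038 → 1012.)

Yes — net change −26 (cost falls by 26).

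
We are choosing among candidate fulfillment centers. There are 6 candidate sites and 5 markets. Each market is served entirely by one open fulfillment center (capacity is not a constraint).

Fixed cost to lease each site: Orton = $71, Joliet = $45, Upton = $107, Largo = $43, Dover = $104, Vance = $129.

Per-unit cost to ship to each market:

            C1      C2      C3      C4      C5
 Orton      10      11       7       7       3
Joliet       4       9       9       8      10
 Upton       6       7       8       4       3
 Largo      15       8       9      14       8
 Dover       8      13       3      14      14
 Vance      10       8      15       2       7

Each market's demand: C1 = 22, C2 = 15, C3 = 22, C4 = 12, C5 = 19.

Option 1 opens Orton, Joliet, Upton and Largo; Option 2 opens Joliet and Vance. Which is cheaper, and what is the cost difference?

Option 1 is cheaper by 19.

Option 1: {Orton, Joliet, Upton, Largo}: C1→Joliet 4·22=88, C2→Upton 7·15=105, C3→Orton 7·22=154, C4→Upton 4·12=48, C5→Orton 3·19=57. Service 452; fixed 266; total 718.
Option 2: {Joliet, Vance}: C1→Joliet 4·22=88, C2→Vance 8·15=120, C3→Joliet 9·22=198, C4→Vance 2·12=24, C5→Vance 7·19=133. Service 563; fixed 174; total 737.
Difference: |718 − 737| = 19.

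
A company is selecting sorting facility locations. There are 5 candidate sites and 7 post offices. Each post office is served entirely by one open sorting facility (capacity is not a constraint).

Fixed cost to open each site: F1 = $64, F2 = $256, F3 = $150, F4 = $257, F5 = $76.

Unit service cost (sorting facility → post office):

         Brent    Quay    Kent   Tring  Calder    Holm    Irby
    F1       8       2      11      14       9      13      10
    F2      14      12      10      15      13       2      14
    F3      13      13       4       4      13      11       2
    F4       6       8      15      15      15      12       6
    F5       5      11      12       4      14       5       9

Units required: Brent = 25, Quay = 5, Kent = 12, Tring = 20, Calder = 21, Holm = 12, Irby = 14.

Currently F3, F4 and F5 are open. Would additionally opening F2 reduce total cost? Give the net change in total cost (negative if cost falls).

Current service cost with {F3, F4, F5}: 654.
Adding F2: each post office re-picks its cheapest; new service cost 618, saving 36.
Extra fixed cost: 256. Net change = 256 − 36 = 220.
(Totals: 1137 → 1357.)

No — net change +220 (cost rises by 220).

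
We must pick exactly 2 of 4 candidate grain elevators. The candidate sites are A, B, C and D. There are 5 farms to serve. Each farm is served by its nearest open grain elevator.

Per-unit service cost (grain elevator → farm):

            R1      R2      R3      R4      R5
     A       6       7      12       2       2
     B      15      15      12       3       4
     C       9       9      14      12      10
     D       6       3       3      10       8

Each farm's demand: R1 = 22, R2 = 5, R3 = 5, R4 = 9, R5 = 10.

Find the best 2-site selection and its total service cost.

With exactly 2 open, each farm uses its cheapest among the chosen.
{A, D}: R1→A 6·22=132, R2→D 3·5=15, R3→D 3·5=15, R4→A 2·9=18, R5→A 2·10=20. Service cost 200.
{B, D}: service cost 229
{A, B}: service cost 265
Among all 6 size-2 choices, {A, D} is lowest.

Choose A and D; total service cost 200.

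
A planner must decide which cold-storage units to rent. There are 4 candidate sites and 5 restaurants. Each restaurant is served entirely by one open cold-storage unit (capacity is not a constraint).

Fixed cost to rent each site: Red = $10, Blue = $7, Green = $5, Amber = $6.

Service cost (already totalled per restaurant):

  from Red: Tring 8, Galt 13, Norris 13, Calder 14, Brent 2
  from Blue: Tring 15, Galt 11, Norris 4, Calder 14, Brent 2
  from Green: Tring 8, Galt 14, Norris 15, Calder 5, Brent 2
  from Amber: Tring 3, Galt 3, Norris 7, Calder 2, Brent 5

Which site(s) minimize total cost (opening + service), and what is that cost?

Open Amber only; minimum total cost 26.

For any fixed open set, each restaurant goes to its cheapest open site; total = fixed + service.
{Amber}: Tring→Amber 3, Galt→Amber 3, Norris→Amber 7, Calder→Amber 2, Brent→Amber 5. Service 20; fixed 6; total 26.
{Blue, Amber}: Tring→Amber 3, Galt→Amber 3, Norris→Blue 4, Calder→Amber 2, Brent→Blue 2. Service 14; fixed 13; total 27.
{Green, Amber}: Tring→Amber 3, Galt→Amber 3, Norris→Amber 7, Calder→Amber 2, Brent→Green 2. Service 17; fixed 11; total 28.
{Red, Blue, Green, Amber}: service 14 + fixed 28 = 42
No other subset beats 26.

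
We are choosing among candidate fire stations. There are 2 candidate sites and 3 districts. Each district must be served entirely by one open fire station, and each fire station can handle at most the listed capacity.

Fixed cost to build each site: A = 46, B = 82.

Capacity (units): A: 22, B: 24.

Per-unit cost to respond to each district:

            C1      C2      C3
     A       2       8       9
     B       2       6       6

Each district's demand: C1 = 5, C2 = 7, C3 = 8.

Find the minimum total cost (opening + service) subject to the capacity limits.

Open {B}: C1→B 2·5=10, C2→B 6·7=42, C3→B 6·8=48.
Loads: B carries 20/24. Service 100; fixed 82; total 182.
Next best feasible plan costs 184.

Minimum total cost: 182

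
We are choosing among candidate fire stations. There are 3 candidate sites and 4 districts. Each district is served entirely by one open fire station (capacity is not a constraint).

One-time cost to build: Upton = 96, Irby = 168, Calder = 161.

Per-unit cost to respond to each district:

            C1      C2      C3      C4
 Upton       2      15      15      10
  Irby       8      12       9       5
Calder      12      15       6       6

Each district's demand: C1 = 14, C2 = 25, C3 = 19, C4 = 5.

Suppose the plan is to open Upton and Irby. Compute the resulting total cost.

Each district is assigned to its cheapest site among the open ones.
{Upton, Irby}: C1→Upton 2·14=28, C2→Irby 12·25=300, C3→Irby 9·19=171, C4→Irby 5·5=25. Service 524; fixed 264; total 788.

Total cost: 788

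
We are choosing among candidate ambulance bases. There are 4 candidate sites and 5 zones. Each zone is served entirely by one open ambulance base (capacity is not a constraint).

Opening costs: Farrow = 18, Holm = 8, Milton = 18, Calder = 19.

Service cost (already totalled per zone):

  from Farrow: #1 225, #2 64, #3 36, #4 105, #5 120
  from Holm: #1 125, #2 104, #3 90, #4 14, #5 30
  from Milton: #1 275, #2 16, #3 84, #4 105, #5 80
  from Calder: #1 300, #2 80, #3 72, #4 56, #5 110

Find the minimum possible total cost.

For any fixed open set, each zone goes to its cheapest open site; total = fixed + service.
{Farrow, Holm, Milton}: #1→Holm 125, #2→Milton 16, #3→Farrow 36, #4→Holm 14, #5→Holm 30. Service 221; fixed 44; total 265.
{Farrow, Holm, Milton, Calder}: service 221 + fixed 63 = 284
{Farrow, Holm}: service 269 + fixed 26 = 295
{Holm}: #1→Holm 125, #2→Holm 104, #3→Holm 90, #4→Holm 14, #5→Holm 30. Service 363; fixed 8; total 371.
(All 15 nonempty subsets were checked; Farrow, Holm and Milton is lowest.)

Minimum total cost: 265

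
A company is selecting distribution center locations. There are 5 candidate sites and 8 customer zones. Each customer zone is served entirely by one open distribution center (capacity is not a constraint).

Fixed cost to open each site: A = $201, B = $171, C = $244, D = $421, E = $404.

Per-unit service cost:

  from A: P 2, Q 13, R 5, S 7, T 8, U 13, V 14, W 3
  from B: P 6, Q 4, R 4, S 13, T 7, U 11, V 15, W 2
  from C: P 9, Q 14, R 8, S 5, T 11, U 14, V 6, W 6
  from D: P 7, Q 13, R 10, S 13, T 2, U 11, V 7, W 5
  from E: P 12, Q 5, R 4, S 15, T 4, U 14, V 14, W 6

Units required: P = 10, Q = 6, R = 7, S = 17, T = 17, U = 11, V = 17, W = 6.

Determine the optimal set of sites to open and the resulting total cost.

For any fixed open set, each customer zone goes to its cheapest open site; total = fixed + service.
{B, C}: P→B 6·10=60, Q→B 4·6=24, R→B 4·7=28, S→C 5·17=85, T→B 7·17=119, U→B 11·11=121, V→C 6·17=102, W→B 2·6=12. Service 551; fixed 415; total 966.
{A}: service 787 + fixed 201 = 988
{B}: P→B 6·10=60, Q→B 4·6=24, R→B 4·7=28, S→B 13·17=221, T→B 7·17=119, U→B 11·11=121, V→B 15·17=255, W→B 2·6=12. Service 840; fixed 171; total 1011.
{A, B, C, D, E}: service 426 + fixed 1441 = 1867
No other subset beats 966.

Open B and C; minimum total cost 966.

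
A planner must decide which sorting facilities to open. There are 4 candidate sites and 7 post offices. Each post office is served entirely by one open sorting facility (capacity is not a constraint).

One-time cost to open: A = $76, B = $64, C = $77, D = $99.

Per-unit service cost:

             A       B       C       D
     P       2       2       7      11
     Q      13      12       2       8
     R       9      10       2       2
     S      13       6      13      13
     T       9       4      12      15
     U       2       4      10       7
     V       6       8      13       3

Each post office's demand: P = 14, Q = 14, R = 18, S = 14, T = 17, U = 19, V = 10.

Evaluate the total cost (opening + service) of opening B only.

Each post office is assigned to its cheapest site among the open ones.
{B}: P→B 2·14=28, Q→B 12·14=168, R→B 10·18=180, S→B 6·14=84, T→B 4·17=68, U→B 4·19=76, V→B 8·10=80. Service 684; fixed 64; total 748.

Total cost: 748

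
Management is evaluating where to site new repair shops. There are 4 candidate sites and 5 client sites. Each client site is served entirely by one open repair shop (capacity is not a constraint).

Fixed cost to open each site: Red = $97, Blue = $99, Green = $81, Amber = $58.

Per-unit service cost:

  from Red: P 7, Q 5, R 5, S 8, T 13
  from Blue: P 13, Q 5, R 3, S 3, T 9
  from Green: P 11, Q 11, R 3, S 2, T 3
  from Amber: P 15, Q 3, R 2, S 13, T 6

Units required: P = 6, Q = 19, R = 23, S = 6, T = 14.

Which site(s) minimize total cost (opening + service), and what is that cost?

Open Green and Amber; minimum total cost 362.

For any fixed open set, each client site goes to its cheapest open site; total = fixed + service.
{Green, Amber}: P→Green 11·6=66, Q→Amber 3·19=57, R→Amber 2·23=46, S→Green 2·6=12, T→Green 3·14=42. Service 223; fixed 139; total 362.
{Amber}: service 355 + fixed 58 = 413
{Red, Amber}: service 277 + fixed 155 = 432
{Red, Blue, Green, Amber}: service 199 + fixed 335 = 534
(All 15 nonempty subsets were checked; Green and Amber is lowest.)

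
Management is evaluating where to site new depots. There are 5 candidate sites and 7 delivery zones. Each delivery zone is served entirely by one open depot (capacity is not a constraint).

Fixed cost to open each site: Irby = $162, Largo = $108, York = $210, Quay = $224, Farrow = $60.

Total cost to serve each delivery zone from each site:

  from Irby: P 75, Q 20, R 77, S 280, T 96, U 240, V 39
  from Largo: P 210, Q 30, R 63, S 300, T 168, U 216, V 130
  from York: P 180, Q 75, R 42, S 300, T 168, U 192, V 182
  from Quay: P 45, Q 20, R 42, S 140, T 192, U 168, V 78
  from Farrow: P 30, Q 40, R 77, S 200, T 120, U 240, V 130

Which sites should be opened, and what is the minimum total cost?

Open Quay and Farrow; minimum total cost 882.

For any fixed open set, each delivery zone goes to its cheapest open site; total = fixed + service.
{Quay, Farrow}: P→Farrow 30, Q→Quay 20, R→Quay 42, S→Quay 140, T→Farrow 120, U→Quay 168, V→Quay 78. Service 598; fixed 284; total 882.
{Farrow}: P→Farrow 30, Q→Farrow 40, R→Farrow 77, S→Farrow 200, T→Farrow 120, U→Farrow 240, V→Farrow 130. Service 837; fixed 60; total 897.
{Quay}: P→Quay 45, Q→Quay 20, R→Quay 42, S→Quay 140, T→Quay 192, U→Quay 168, V→Quay 78. Service 685; fixed 224; total 909.
{Irby, Largo, York, Quay, Farrow}: P→Farrow 30, Q→Irby 20, R→York 42, S→Quay 140, T→Irby 96, U→Quay 168, V→Irby 39. Service 535; fixed 764; total 1299.
No other subset beats 882.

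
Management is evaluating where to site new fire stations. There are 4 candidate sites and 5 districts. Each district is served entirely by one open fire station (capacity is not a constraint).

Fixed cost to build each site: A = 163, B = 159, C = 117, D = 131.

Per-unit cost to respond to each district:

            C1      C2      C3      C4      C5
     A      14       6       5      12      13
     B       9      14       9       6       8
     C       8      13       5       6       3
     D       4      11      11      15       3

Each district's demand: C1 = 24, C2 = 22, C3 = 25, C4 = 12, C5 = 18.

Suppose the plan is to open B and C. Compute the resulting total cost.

Each district is assigned to its cheapest site among the open ones.
{B, C}: C1→C 8·24=192, C2→C 13·22=286, C3→C 5·25=125, C4→B 6·12=72, C5→C 3·18=54. Service 729; fixed 276; total 1005.

Total cost: 1005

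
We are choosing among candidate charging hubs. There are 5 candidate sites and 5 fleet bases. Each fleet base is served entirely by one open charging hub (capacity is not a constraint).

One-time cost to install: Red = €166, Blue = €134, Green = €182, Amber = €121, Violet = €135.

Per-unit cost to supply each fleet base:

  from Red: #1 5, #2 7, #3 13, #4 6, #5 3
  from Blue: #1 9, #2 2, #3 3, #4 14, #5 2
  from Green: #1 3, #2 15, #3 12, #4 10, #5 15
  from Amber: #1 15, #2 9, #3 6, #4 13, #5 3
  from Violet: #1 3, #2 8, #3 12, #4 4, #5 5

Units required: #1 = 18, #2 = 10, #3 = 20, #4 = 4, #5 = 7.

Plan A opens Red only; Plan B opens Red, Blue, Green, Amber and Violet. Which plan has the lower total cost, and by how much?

Plan A: {Red}: #1→Red 5·18=90, #2→Red 7·10=70, #3→Red 13·20=260, #4→Red 6·4=24, #5→Red 3·7=21. Service 465; fixed 166; total 631.
Plan B: {Red, Blue, Green, Amber, Violet}: #1→Green 3·18=54, #2→Blue 2·10=20, #3→Blue 3·20=60, #4→Violet 4·4=16, #5→Blue 2·7=14. Service 164; fixed 738; total 902.
Difference: |631 − 902| = 271.

Plan A is cheaper by 271.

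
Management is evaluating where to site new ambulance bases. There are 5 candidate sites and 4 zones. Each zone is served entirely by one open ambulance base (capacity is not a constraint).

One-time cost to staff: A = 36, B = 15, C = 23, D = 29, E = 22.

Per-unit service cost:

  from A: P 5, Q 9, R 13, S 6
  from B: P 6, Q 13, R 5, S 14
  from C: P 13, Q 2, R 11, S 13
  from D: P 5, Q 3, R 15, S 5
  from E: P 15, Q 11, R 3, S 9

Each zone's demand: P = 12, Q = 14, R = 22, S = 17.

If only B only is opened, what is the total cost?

Total cost: 617

Each zone is assigned to its cheapest site among the open ones.
{B}: P→B 6·12=72, Q→B 13·14=182, R→B 5·22=110, S→B 14·17=238. Service 602; fixed 15; total 617.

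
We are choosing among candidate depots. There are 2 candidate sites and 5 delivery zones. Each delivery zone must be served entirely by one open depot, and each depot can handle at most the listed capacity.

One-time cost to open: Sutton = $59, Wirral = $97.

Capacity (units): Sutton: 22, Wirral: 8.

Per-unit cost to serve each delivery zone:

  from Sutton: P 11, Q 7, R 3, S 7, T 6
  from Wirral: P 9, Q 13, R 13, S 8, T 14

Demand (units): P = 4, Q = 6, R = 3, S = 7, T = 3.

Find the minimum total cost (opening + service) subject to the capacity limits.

Minimum total cost: 310

Open {Sutton, Wirral}: P→Wirral 9·4=36, Q→Sutton 7·6=42, R→Sutton 3·3=9, S→Sutton 7·7=49, T→Sutton 6·3=18.
Loads: Sutton carries 19/22, Wirral carries 4/8. Service 154; fixed 156; total 310.
Next best feasible plan costs 325.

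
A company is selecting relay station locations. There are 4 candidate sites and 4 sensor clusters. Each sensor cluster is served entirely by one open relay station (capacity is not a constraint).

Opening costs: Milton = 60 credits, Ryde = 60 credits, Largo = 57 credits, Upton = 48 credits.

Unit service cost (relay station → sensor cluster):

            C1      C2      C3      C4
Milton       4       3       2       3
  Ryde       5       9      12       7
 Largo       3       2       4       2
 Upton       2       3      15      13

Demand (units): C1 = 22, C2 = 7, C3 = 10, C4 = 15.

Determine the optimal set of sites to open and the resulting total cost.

For any fixed open set, each sensor cluster goes to its cheapest open site; total = fixed + service.
{Largo}: C1→Largo 3·22=66, C2→Largo 2·7=14, C3→Largo 4·10=40, C4→Largo 2·15=30. Service 150; fixed 57; total 207.
{Largo, Upton}: service 128 + fixed 105 = 233
{Milton}: service 174 + fixed 60 = 234
{Milton, Ryde, Largo, Upton}: service 108 + fixed 225 = 333
No other subset beats 207.

Open Largo only; minimum total cost 207.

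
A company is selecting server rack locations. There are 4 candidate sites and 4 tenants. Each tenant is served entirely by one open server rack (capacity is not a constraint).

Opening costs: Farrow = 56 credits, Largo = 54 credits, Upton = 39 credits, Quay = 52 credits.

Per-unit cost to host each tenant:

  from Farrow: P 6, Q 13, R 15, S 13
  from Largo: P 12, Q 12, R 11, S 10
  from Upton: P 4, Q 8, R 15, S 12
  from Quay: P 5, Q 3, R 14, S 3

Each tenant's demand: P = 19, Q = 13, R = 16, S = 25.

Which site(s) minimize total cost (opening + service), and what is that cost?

Open Quay only; minimum total cost 485.

For any fixed open set, each tenant goes to its cheapest open site; total = fixed + service.
{Quay}: P→Quay 5·19=95, Q→Quay 3·13=39, R→Quay 14·16=224, S→Quay 3·25=75. Service 433; fixed 52; total 485.
{Largo, Quay}: service 385 + fixed 106 = 491
{Upton, Quay}: service 414 + fixed 91 = 505
{Farrow, Largo, Upton, Quay}: service 366 + fixed 201 = 567
No other subset beats 485.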